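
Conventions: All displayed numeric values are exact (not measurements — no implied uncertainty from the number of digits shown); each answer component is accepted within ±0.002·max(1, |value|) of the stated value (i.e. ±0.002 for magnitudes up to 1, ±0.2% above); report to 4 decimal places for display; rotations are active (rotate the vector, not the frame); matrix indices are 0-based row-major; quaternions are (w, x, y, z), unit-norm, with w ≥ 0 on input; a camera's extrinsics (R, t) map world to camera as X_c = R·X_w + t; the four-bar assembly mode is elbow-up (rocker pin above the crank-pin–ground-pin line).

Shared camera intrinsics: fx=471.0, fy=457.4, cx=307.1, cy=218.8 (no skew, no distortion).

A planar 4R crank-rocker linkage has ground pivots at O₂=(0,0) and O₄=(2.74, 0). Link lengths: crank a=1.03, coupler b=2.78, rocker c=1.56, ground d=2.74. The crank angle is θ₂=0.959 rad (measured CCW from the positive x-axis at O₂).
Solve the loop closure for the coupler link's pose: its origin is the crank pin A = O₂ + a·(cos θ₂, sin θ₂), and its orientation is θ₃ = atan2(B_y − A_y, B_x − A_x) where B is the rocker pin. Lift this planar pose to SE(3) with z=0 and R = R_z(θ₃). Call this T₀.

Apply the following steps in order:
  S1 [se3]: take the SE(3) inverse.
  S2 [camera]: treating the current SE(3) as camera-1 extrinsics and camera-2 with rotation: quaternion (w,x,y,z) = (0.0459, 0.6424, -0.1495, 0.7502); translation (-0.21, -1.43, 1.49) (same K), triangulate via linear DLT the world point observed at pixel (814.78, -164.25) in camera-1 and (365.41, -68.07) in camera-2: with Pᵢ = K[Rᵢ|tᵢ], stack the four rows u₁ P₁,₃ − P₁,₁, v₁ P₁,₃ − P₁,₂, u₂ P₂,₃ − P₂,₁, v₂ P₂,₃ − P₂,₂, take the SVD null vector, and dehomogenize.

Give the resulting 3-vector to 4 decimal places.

result = (1.9245, 0.2177, 1.0787)

source (fourbar_fk): coupler pose = R=[0.9755 -0.2200 0.0000; 0.2200 0.9755 0.0000; 0.0000 0.0000 1.0000], t=(0.5916, 0.8432, 0.0000)
after S1 (invert_se3): R=[0.9755 0.2200 0.0000; -0.2200 0.9755 0.0000; 0.0000 0.0000 1.0000], t=(-0.7625, -0.6924, 0.0000)
after S2 (triangulate): (1.9245, 0.2177, 1.0787)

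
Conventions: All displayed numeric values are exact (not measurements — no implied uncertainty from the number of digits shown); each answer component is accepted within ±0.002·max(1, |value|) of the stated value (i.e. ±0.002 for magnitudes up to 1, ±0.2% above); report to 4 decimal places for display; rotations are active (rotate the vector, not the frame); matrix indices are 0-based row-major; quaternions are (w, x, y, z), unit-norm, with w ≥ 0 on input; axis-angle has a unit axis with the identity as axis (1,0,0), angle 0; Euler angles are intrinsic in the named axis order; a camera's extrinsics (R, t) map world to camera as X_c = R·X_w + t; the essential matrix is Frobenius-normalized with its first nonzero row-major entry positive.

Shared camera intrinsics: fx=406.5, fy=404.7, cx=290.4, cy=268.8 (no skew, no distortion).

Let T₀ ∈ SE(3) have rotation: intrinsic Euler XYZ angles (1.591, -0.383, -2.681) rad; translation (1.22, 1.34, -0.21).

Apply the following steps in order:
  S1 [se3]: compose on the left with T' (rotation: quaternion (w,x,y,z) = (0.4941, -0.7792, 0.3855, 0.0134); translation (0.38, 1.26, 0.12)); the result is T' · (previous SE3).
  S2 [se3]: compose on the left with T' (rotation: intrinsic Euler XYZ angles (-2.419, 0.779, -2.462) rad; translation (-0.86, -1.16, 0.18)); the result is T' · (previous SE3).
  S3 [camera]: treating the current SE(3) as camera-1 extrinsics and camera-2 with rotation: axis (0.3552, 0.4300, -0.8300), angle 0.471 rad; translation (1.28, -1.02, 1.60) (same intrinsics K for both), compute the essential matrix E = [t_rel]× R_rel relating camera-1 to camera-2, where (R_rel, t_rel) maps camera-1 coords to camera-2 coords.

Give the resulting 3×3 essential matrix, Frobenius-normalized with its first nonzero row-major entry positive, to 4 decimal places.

after S1 (compose_se3): R=[-0.9522 0.0568 0.3001; 0.0729 -0.9119 0.4039; 0.2966 0.4065 0.8642], t=(0.3387, 0.0919, -1.2807)
after S2 (compose_se3): R=[0.7681 -0.1537 0.6217; -0.6322 -0.0272 0.7743; -0.1021 -0.9877 -0.1180], t=(-1.9061, -1.4539, 0.9433)
after S3 (essential): [0.2392 -0.1848 0.5208; 0.2726 -0.5921 -0.2094; -0.0703 -0.0630 -0.3998]

matrix = [0.2392 -0.1848 0.5208; 0.2726 -0.5921 -0.2094; -0.0703 -0.0630 -0.3998]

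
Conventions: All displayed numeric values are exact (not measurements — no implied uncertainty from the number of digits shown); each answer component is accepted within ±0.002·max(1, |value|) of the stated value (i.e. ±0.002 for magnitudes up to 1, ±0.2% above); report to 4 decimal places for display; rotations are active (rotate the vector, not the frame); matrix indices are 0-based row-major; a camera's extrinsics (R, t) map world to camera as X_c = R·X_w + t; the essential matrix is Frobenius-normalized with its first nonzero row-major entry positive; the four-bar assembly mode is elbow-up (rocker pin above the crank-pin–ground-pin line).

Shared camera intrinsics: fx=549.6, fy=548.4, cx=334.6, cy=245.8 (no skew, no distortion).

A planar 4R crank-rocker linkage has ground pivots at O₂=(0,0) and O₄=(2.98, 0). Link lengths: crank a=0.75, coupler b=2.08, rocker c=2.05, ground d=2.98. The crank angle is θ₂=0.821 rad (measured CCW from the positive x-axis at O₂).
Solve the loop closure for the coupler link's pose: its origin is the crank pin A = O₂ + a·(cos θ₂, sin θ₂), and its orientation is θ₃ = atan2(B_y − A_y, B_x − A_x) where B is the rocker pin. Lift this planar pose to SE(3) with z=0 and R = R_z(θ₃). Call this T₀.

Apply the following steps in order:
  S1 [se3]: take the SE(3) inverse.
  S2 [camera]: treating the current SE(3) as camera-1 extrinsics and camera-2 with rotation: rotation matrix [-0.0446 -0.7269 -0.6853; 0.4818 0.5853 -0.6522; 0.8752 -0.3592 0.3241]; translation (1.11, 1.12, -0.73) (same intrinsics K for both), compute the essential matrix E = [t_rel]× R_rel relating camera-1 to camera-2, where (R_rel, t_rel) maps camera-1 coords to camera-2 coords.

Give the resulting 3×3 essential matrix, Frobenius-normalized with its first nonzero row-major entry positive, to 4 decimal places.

source (fourbar_fk): coupler pose = R=[0.7753 -0.6316 0.0000; 0.6316 0.7753 0.0000; 0.0000 0.0000 1.0000], t=(0.5111, 0.5489, 0.0000)
after S1 (invert_se3): R=[0.7753 0.6316 0.0000; -0.6316 0.7753 0.0000; 0.0000 0.0000 1.0000], t=(-0.7429, -0.1027, 0.0000)
after S2 (essential): [0.4198 -0.4994 0.0878; -0.0277 0.3111 0.0397; 0.5045 0.3776 0.2655]

matrix = [0.4198 -0.4994 0.0878; -0.0277 0.3111 0.0397; 0.5045 0.3776 0.2655]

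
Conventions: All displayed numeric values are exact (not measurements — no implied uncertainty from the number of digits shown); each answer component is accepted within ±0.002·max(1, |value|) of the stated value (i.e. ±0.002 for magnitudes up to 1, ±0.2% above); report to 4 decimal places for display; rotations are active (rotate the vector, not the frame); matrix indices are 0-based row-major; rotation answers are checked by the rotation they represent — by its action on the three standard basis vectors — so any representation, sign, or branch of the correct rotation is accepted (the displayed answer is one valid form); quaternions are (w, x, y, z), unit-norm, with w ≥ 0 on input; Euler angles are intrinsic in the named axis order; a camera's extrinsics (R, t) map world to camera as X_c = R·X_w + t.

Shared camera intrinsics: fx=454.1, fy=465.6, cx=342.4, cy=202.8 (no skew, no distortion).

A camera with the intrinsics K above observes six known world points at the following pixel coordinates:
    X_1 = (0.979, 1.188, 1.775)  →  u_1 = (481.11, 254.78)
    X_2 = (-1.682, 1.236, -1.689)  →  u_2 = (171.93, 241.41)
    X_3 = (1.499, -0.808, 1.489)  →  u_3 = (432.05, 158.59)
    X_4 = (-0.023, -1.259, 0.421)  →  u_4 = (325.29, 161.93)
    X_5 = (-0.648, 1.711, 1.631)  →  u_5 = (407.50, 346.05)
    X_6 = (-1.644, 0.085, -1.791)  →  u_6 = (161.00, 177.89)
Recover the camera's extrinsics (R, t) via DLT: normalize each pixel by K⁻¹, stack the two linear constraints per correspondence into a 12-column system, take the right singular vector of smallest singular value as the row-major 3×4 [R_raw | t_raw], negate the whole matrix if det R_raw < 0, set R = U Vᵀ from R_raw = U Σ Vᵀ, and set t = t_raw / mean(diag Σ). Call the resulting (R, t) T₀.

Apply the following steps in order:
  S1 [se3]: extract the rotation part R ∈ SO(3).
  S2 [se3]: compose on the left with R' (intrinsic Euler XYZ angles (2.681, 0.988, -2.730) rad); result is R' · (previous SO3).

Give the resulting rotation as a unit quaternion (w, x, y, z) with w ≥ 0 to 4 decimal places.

rotation (quat) = (0.2822, -0.3685, 0.8769, 0.1247)

source (pnp_recover): camera pose = R=[0.7832 0.3649 0.5035; -0.6202 0.5170 0.5900; -0.0450 -0.7743 0.6312], t=(-0.0300, -0.3000, 6.6003)
after S1 (rot_of_se3): [0.7832 0.3649 0.5035; -0.6202 0.5170 0.5900; -0.0450 -0.7743 0.6312]
after S2 (compose_so3): [-0.5692 -0.7167 0.4030; -0.5759 0.6973 0.4267; -0.5868 0.0108 -0.8096]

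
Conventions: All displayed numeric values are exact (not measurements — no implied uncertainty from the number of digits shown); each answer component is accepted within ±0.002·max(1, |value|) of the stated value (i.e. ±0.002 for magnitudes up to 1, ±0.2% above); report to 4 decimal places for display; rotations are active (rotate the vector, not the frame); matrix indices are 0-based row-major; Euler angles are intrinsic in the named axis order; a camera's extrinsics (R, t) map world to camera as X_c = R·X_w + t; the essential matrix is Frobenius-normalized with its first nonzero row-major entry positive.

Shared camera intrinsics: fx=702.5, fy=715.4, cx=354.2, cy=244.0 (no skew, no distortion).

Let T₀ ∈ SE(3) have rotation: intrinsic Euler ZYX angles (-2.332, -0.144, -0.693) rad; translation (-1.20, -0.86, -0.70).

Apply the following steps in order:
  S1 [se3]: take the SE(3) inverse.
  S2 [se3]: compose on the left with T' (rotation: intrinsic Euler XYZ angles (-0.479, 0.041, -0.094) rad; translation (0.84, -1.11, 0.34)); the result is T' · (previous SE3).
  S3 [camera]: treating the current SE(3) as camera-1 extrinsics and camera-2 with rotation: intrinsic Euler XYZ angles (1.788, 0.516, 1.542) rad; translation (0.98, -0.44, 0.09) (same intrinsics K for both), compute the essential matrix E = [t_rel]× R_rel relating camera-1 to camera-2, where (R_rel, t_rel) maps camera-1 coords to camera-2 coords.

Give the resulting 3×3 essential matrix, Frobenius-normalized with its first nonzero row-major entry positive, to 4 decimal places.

matrix = [0.3604 -0.3379 -0.2070; -0.4081 0.2887 -0.0811; 0.1683 0.0649 0.6513]

after S1 (invert_se3): R=[-0.6827 -0.7165 0.1435; 0.4938 -0.5971 -0.6322; 0.5387 -0.3607 0.7614], t=(-1.3349, -0.3635, 0.8691)
after S2 (compose_se3): R=[-0.6107 -0.7835 0.1147; 0.7532 -0.6194 -0.2215; 0.2446 -0.0489 0.9684], t=(-0.4864, -0.8940, 1.2693)
after S3 (essential): [0.3604 -0.3379 -0.2070; -0.4081 0.2887 -0.0811; 0.1683 0.0649 0.6513]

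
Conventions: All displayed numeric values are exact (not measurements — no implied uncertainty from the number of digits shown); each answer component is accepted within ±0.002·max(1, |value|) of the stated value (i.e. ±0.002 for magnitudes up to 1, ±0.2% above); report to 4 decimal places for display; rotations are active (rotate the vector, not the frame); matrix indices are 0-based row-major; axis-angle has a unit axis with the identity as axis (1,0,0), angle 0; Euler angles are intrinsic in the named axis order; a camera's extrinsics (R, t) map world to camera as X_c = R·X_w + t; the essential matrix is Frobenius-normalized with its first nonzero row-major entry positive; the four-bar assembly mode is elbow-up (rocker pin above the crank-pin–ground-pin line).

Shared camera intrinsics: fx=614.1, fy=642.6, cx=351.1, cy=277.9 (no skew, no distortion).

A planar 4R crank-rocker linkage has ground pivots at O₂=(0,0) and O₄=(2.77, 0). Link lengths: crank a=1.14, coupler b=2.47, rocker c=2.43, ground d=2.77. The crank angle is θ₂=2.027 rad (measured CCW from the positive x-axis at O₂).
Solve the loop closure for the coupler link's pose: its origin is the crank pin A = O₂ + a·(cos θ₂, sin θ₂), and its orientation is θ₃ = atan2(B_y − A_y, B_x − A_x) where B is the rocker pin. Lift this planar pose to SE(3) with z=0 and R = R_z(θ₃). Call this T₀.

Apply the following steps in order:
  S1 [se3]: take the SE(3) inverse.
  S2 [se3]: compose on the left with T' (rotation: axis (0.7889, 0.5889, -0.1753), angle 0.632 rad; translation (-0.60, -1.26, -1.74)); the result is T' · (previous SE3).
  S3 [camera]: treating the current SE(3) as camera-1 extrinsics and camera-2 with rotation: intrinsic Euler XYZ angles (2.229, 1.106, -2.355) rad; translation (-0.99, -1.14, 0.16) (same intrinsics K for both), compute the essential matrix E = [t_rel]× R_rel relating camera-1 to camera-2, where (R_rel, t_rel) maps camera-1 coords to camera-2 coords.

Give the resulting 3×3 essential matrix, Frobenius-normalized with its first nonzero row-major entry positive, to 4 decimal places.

matrix = [0.5062 0.1224 -0.1220; -0.4873 0.2029 -0.1942; -0.0790 -0.4484 0.4362]

source (fourbar_fk): coupler pose = R=[0.8850 -0.4657 0.0000; 0.4657 0.8850 0.0000; 0.0000 0.0000 1.0000], t=(-0.5022, 1.0234, 0.0000)
after S1 (invert_se3): R=[0.8850 0.4657 0.0000; -0.4657 0.8850 0.0000; 0.0000 0.0000 1.0000], t=(-0.0321, -1.1395, 0.0000)
after S2 (compose_se3): R=[0.7304 0.6028 0.3212; -0.4192 0.7669 -0.4860; -0.5393 0.2203 0.8128], t=(-0.8501, -2.2554, -2.2363)
after S3 (essential): [0.5062 0.1224 -0.1220; -0.4873 0.2029 -0.1942; -0.0790 -0.4484 0.4362]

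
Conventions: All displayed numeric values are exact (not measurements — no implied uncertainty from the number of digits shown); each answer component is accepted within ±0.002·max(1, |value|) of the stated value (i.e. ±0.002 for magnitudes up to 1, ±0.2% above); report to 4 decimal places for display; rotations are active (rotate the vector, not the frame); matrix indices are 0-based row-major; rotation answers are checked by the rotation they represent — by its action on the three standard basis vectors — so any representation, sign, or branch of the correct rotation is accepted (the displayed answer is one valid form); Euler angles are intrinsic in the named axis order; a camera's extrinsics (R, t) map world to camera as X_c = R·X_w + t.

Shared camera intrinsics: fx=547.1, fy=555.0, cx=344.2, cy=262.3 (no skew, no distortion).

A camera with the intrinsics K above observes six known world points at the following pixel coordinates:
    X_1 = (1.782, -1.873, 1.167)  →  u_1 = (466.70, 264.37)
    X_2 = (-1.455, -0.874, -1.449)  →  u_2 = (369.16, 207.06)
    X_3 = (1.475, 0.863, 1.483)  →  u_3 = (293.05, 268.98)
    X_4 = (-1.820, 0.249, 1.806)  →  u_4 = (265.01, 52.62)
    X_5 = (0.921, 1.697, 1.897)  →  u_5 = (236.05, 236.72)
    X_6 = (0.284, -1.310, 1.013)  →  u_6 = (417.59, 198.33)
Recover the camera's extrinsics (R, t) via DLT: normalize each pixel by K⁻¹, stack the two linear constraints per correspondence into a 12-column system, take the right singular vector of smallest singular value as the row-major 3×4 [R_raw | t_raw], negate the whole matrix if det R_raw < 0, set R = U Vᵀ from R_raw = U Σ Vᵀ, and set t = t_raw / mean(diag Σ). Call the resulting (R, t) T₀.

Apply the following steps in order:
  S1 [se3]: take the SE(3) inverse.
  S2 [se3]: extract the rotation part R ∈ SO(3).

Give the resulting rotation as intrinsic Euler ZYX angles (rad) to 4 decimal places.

rotation (euler_zyx) = (-1.3351, 0.0134, -0.7105)

source (pnp_recover): camera pose = R=[0.2335 -0.9723 -0.0134; 0.7350 0.1855 -0.6522; 0.6366 0.1425 0.7579], t=(-0.3200, -0.1701, 6.7422)
after S1 (invert_se3): R=[0.2335 0.7350 0.6366; -0.9723 0.1855 0.1425; -0.0134 -0.6522 0.7579], t=(-4.0921, -1.2401, -5.2255)
after S2 (rot_of_se3): [0.2335 0.7350 0.6366; -0.9723 0.1855 0.1425; -0.0134 -0.6522 0.7579]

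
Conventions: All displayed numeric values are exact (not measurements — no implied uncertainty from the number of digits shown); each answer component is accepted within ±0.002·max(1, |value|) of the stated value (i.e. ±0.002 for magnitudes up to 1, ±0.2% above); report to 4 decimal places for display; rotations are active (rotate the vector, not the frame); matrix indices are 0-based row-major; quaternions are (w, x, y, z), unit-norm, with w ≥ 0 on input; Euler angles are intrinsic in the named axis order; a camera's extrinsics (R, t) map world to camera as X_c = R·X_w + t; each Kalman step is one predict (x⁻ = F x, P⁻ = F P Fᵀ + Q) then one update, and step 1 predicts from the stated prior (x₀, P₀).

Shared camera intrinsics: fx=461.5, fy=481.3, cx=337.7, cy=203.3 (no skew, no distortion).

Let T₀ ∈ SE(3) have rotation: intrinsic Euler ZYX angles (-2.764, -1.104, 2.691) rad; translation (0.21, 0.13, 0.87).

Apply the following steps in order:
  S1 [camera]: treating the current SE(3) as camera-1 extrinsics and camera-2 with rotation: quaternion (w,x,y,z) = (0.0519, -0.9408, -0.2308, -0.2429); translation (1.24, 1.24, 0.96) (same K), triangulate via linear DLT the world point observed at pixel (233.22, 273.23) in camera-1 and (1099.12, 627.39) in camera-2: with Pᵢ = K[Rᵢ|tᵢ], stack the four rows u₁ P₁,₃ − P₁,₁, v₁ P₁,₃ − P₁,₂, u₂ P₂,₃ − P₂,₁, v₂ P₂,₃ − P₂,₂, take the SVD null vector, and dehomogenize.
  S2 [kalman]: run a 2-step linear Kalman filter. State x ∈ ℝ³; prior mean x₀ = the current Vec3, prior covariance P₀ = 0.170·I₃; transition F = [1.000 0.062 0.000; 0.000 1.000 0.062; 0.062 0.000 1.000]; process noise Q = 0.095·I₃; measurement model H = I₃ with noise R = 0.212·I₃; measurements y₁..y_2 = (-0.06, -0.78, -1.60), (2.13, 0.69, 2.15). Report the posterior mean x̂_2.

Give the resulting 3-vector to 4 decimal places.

after S1 (triangulate): (1.6704, 0.5006, 0.0830)
after S2 (kf_track): (1.4485, 0.2467, 0.7090)

result = (1.4485, 0.2467, 0.7090)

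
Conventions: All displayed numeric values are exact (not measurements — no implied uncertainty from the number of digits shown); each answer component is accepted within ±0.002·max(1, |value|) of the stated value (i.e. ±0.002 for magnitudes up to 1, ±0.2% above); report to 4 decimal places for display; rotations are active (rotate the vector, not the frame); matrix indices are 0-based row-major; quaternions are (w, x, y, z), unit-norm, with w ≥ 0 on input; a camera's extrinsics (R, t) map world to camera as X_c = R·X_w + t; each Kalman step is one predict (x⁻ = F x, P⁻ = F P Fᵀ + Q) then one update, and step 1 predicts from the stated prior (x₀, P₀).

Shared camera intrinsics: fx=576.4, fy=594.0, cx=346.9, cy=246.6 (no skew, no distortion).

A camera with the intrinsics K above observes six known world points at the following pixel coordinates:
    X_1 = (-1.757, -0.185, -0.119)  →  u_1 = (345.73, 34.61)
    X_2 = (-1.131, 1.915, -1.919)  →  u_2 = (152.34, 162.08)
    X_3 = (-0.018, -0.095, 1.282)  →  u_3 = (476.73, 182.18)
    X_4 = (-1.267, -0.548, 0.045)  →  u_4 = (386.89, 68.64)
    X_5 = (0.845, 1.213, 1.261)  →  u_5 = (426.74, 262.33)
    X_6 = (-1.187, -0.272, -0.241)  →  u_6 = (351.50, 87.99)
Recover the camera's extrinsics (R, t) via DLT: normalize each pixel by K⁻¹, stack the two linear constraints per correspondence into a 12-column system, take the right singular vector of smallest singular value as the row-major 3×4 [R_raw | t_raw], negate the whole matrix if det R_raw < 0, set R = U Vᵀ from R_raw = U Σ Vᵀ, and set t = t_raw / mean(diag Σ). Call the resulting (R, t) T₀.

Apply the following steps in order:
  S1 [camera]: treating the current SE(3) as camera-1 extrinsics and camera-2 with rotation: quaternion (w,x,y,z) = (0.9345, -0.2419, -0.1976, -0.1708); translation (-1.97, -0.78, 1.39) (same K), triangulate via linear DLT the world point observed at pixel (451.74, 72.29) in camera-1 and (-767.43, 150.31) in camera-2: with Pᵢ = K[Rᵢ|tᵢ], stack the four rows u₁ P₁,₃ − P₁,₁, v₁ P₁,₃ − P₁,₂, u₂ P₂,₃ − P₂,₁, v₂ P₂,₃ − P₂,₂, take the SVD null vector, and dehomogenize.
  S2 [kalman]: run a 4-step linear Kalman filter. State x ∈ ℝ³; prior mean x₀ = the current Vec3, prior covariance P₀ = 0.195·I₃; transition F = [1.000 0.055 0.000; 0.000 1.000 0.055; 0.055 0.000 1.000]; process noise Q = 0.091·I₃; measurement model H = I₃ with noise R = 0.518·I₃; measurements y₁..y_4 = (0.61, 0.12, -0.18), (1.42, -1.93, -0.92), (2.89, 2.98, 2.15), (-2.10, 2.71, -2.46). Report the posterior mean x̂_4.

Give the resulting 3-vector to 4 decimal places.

result = (-0.0006, 1.2630, -0.2609)

source (pnp_recover): camera pose = R=[0.2188 -0.4580 0.8616; 0.9754 0.0784 -0.2060; 0.0268 0.8855 0.4639], t=(0.3905, -0.4515, 6.3108)
after S1 (triangulate): (-1.2230, -0.3761, 1.0114)
after S2 (kf_track): (-0.0006, 1.2630, -0.2609)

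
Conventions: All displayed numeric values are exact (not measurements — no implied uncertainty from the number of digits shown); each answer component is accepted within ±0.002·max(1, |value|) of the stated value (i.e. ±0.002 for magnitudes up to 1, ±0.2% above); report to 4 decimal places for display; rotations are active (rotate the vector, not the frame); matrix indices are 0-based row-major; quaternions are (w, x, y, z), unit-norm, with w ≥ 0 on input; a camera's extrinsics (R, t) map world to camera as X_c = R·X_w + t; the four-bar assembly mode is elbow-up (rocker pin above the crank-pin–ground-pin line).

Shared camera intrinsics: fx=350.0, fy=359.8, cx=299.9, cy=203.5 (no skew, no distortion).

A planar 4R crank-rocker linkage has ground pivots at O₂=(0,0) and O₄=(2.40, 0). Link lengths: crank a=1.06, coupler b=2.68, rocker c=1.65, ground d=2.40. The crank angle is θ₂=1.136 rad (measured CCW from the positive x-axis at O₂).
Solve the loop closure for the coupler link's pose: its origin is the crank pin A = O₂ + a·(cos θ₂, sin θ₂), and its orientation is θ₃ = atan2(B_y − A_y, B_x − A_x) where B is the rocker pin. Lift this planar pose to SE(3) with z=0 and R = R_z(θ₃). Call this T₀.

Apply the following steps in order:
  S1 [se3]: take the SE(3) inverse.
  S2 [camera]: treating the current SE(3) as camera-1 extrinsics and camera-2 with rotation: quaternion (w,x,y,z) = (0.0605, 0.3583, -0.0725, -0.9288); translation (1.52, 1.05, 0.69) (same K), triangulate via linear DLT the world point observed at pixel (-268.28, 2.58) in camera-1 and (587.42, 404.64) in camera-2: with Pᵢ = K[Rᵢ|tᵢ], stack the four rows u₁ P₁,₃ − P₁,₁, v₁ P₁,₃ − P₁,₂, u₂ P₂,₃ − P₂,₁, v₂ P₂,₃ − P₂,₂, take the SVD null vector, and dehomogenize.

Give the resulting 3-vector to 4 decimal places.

source (fourbar_fk): coupler pose = R=[0.9790 -0.2039 0.0000; 0.2039 0.9790 0.0000; 0.0000 0.0000 1.0000], t=(0.4465, 0.9614, 0.0000)
after S1 (invert_se3): R=[0.9790 0.2039 0.0000; -0.2039 0.9790 0.0000; 0.0000 0.0000 1.0000], t=(-0.6331, -0.8502, 0.0000)
after S2 (triangulate): (-0.8212, 0.2073, 0.8592)

result = (-0.8212, 0.2073, 0.8592)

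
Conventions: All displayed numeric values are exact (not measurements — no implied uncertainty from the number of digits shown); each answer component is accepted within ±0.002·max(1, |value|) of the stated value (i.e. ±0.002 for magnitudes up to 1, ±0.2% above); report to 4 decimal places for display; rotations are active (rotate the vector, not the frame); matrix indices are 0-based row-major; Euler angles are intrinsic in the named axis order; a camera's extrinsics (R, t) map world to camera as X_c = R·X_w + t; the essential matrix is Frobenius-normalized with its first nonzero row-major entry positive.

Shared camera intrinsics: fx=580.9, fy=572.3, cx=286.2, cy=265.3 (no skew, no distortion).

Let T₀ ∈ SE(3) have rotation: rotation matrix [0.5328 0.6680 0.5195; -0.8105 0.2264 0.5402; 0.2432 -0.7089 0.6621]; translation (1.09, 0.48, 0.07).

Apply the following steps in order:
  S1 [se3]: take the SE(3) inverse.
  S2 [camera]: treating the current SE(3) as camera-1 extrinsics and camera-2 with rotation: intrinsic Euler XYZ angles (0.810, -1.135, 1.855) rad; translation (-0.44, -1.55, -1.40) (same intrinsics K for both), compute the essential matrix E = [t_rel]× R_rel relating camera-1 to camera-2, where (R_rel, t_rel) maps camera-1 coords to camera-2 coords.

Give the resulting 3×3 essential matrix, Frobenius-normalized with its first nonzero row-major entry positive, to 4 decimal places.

matrix = [0.1917 -0.4990 -0.2576; -0.3590 0.2786 -0.5017; -0.0006 0.2422 0.3619]

after S1 (invert_se3): R=[0.5328 -0.8105 0.2432; 0.6680 0.2264 -0.7089; 0.5195 0.5402 0.6621], t=(-0.2087, -0.7872, -0.8719)
after S2 (essential): [0.1917 -0.4990 -0.2576; -0.3590 0.2786 -0.5017; -0.0006 0.2422 0.3619]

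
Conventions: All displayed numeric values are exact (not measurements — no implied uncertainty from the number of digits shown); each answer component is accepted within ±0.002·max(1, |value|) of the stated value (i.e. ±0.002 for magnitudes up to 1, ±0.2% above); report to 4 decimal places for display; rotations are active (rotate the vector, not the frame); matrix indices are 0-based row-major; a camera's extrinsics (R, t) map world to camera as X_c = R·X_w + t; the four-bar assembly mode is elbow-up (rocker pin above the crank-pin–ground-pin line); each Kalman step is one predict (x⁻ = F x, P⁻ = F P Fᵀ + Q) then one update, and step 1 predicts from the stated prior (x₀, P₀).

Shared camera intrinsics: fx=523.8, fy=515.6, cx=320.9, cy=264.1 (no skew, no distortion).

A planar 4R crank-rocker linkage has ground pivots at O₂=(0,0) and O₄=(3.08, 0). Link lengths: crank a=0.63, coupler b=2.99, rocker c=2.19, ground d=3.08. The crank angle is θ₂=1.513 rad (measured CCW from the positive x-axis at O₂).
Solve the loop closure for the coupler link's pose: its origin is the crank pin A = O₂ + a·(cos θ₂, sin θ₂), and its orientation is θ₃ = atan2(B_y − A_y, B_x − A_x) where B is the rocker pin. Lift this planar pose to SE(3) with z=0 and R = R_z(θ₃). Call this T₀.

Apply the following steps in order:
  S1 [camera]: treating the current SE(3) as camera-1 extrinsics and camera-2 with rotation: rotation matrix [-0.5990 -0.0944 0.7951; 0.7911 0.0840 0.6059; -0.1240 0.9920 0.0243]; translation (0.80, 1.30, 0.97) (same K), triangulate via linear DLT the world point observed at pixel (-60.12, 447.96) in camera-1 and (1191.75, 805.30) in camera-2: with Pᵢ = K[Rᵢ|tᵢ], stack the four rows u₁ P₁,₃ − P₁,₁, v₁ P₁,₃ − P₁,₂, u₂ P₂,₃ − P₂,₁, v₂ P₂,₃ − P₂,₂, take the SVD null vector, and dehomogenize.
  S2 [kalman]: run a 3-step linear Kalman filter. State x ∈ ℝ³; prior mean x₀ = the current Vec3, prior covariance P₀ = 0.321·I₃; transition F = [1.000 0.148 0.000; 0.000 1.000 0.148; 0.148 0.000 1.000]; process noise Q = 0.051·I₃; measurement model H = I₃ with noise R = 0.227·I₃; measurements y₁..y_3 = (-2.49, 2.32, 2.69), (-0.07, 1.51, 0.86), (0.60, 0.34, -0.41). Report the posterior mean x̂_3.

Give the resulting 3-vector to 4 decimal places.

result = (-0.2400, 1.2540, 0.5559)

source (fourbar_fk): coupler pose = R=[0.8628 -0.5055 0.0000; 0.5055 0.8628 0.0000; 0.0000 0.0000 1.0000], t=(0.0364, 0.6289, 0.0000)
after S1 (triangulate): (-0.7814, 0.1280, 0.9658)
after S2 (kf_track): (-0.2400, 1.2540, 0.5559)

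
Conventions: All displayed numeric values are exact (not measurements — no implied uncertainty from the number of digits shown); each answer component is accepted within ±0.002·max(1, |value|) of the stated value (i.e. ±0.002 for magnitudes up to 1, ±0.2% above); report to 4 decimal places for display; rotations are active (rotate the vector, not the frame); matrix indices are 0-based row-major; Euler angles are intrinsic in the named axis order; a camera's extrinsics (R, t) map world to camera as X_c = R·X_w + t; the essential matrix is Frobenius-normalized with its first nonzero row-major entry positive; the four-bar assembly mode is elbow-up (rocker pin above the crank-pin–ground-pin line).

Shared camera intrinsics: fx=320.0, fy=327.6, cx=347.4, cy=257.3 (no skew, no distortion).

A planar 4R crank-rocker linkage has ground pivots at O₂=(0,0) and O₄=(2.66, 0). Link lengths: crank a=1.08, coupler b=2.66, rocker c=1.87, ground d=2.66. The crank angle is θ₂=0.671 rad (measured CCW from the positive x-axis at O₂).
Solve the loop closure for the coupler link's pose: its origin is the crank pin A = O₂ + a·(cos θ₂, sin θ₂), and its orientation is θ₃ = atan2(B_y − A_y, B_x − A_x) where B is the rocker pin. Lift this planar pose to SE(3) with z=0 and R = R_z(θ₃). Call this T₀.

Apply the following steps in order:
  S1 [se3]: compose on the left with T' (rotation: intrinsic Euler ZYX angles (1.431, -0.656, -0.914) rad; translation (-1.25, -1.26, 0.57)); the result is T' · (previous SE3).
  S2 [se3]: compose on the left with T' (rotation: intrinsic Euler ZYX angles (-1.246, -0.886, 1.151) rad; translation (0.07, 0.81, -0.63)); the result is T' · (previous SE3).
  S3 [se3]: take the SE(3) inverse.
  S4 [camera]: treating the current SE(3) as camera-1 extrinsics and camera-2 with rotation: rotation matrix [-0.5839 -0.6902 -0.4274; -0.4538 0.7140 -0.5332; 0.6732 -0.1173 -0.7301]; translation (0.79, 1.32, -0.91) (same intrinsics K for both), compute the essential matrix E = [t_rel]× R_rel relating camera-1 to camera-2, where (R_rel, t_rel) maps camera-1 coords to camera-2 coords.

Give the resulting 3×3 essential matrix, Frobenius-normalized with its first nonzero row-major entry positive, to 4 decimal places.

source (fourbar_fk): coupler pose = R=[0.9111 -0.4122 0.0000; 0.4122 0.9111 0.0000; 0.0000 0.0000 1.0000], t=(0.8459, 0.6715, 0.0000)
after S1 (compose_se3): R=[-0.1209 -0.5351 -0.8361; 0.9472 0.1899 -0.2584; 0.2971 -0.8232 0.4838], t=(-1.5174, -0.2179, 0.6645)
after S2 (compose_se3): R=[-0.1593 0.7178 -0.6777; 0.8329 0.4663 0.2981; 0.5300 -0.5170 -0.6722], t=(-0.9133, 1.5504, -1.7599)
after S3 (invert_se3): R=[-0.1593 0.8329 0.5300; 0.7178 0.4663 -0.5170; -0.6777 0.2981 -0.6722], t=(-0.5039, -0.9772, -2.2641)
after S4 (essential): [0.3730 -0.5690 -0.0663; -0.1607 0.1062 0.0361; -0.5507 -0.4044 0.1654]

matrix = [0.3730 -0.5690 -0.0663; -0.1607 0.1062 0.0361; -0.5507 -0.4044 0.1654]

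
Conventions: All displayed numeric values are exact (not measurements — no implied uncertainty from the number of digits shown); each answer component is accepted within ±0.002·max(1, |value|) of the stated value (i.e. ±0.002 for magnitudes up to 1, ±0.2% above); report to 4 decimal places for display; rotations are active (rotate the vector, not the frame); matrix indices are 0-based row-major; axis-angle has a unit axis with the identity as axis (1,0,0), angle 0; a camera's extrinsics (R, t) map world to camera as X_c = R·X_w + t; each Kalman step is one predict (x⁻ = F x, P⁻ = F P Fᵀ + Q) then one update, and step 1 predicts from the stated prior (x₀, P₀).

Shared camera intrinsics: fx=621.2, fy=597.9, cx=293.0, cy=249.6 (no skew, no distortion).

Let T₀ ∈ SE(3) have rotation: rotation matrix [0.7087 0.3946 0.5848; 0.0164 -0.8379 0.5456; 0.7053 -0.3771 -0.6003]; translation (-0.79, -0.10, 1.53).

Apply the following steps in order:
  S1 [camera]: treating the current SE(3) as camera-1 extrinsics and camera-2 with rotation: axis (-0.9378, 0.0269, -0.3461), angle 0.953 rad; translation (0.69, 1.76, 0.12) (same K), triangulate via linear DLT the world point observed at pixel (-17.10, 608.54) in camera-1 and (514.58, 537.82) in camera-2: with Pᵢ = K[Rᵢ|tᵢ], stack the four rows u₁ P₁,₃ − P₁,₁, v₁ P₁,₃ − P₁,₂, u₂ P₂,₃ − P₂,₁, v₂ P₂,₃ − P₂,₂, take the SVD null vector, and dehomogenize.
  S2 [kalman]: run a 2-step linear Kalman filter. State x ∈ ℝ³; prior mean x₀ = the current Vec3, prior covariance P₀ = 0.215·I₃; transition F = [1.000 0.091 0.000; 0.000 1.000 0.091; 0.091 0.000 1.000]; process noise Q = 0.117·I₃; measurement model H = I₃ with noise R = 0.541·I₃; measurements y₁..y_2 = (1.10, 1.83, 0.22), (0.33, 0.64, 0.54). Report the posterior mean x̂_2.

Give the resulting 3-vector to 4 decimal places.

result = (0.4866, 0.0352, 0.3936)

after S1 (triangulate): (0.3306, -1.7234, 0.1095)
after S2 (kf_track): (0.4866, 0.0352, 0.3936)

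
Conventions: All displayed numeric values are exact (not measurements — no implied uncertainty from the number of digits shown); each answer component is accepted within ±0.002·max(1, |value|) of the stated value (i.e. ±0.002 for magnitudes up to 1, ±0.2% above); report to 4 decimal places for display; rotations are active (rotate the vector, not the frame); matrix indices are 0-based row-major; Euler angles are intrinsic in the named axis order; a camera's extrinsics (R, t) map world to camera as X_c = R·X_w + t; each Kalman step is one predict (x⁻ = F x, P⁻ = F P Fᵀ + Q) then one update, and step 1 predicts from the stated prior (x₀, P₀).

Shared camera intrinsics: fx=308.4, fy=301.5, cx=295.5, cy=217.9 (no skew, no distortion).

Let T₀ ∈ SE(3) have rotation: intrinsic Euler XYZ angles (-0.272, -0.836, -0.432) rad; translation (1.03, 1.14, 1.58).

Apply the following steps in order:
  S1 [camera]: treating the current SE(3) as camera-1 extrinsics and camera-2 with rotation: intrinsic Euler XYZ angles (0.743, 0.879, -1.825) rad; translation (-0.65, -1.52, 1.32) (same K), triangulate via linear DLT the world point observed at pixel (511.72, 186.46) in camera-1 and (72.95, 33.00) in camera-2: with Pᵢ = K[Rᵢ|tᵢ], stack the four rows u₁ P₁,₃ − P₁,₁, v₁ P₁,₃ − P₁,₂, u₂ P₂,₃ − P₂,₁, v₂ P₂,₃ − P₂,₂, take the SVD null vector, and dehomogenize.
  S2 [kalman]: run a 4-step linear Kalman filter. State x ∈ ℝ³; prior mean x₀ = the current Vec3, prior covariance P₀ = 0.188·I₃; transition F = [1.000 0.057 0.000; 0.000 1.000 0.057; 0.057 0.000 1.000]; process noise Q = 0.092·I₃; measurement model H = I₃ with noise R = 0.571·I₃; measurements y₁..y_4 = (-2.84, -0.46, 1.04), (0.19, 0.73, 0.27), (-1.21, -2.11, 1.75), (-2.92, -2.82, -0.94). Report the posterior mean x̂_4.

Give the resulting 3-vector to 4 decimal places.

result = (-1.6853, -1.6086, 0.0032)

after S1 (triangulate): (-0.4295, -1.3247, -0.3603)
after S2 (kf_track): (-1.6853, -1.6086, 0.0032)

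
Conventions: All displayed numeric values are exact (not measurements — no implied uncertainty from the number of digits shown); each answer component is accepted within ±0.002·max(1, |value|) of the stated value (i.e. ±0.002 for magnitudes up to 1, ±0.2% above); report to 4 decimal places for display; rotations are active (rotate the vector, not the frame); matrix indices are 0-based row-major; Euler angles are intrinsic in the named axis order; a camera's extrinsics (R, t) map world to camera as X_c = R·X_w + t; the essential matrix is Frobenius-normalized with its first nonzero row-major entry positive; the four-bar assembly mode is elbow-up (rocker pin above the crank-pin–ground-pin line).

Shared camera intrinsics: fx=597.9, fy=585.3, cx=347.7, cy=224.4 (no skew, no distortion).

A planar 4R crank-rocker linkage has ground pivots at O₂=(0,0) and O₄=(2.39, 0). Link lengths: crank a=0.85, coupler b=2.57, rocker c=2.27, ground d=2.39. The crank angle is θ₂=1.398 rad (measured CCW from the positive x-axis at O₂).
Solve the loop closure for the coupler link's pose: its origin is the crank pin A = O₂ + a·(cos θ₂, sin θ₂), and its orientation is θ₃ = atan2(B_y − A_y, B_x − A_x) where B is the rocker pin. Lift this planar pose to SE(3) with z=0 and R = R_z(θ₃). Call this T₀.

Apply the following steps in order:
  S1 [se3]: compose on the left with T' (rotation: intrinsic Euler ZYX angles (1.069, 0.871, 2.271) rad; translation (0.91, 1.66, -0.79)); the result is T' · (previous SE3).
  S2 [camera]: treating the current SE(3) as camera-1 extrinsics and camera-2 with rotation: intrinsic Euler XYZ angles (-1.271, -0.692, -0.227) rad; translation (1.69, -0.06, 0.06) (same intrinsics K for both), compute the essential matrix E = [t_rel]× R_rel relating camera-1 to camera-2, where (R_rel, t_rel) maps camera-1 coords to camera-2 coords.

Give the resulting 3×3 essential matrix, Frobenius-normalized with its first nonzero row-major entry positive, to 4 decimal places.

matrix = [0.3508 -0.2097 0.4798; -0.1459 -0.2467 -0.3599; -0.1034 0.6051 0.1195]

source (fourbar_fk): coupler pose = R=[0.8309 -0.5564 0.0000; 0.5564 0.8309 0.0000; 0.0000 0.0000 1.0000], t=(0.1461, 0.8373, 0.0000)
after S1 (compose_se3): R=[0.7283 0.5308 0.4333; 0.5821 -0.1456 -0.8000; -0.3615 0.8349 -0.4150], t=(1.6639, 1.9124, -0.4894)
after S2 (essential): [0.3508 -0.2097 0.4798; -0.1459 -0.2467 -0.3599; -0.1034 0.6051 0.1195]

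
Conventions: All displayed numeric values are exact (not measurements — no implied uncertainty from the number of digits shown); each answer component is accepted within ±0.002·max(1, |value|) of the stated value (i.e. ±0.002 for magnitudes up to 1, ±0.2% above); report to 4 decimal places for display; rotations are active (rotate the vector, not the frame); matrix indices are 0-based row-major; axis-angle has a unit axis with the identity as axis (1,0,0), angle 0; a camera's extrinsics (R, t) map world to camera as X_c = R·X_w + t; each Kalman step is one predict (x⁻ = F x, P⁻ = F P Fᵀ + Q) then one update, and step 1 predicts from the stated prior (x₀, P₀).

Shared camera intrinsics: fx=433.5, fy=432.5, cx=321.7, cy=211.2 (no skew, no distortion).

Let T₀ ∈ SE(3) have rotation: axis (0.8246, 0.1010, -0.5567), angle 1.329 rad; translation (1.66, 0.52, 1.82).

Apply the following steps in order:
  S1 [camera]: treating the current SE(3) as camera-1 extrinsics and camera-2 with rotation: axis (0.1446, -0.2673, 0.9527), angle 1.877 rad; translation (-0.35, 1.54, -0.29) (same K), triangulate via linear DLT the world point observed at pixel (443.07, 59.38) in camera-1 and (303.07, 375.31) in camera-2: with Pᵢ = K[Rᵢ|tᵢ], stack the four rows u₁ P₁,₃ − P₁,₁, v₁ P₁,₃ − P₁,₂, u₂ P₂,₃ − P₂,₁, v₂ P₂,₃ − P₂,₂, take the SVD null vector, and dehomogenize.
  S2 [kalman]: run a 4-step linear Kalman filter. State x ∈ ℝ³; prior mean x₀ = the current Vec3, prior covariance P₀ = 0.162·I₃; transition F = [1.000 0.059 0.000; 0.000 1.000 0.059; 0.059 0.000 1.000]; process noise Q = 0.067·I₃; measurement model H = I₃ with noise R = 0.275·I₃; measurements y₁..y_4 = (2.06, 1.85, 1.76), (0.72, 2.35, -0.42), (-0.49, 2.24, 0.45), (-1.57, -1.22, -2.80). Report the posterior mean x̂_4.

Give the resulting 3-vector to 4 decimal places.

result = (-0.4497, 0.5475, -0.6858)

after S1 (triangulate): (-0.3686, -0.3475, 1.7947)
after S2 (kf_track): (-0.4497, 0.5475, -0.6858)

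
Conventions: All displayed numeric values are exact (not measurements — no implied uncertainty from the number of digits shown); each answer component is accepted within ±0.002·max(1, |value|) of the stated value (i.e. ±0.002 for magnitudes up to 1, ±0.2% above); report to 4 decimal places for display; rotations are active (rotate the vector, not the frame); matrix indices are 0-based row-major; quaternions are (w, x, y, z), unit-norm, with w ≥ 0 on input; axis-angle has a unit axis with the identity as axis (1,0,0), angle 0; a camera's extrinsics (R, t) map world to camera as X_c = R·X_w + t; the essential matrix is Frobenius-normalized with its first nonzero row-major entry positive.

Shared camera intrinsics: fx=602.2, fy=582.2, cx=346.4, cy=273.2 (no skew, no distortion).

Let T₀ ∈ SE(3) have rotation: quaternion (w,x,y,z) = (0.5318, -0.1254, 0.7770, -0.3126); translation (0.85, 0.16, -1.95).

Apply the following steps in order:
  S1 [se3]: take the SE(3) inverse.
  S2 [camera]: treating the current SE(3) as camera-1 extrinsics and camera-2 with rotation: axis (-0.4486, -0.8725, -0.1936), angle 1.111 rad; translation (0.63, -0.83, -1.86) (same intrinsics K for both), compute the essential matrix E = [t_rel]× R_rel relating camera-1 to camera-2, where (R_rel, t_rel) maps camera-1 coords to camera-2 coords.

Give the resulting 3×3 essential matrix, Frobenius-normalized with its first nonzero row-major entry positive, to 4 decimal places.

after S1 (invert_se3): R=[-0.4029 -0.5274 -0.7480; 0.1376 0.7731 -0.6192; 0.9048 -0.3524 -0.2389], t=(-1.0318, -1.4480, -1.1786)
after S2 (essential): [0.1794 -0.2752 0.3850; -0.2090 0.1311 0.5865; 0.3813 -0.4393 0.0231]

matrix = [0.1794 -0.2752 0.3850; -0.2090 0.1311 0.5865; 0.3813 -0.4393 0.0231]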